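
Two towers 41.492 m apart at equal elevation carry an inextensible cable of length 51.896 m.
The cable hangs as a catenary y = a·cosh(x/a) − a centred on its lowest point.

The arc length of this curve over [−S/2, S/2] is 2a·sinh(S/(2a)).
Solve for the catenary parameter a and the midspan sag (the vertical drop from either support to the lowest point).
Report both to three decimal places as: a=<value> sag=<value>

seed: a₀ = √(S³/(24(L−S))) = √(41.492³/(24·10.404)) = 16.913783
iter 1: u=1.226574  f(a)=+8.113e-01  f'(a)=-1.426e+00  a ← 16.913783 − (+8.113e-01/-1.426e+00) = 17.482868
iter 2: u=1.186647  f(a)=+4.274e-02  f'(a)=-1.279e+00  a ← 17.482868 − (+4.274e-02/-1.279e+00) = 17.516289
iter 3: u=1.184383  f(a)=+1.333e-04  f'(a)=-1.271e+00  a ← 17.516289 − (+1.333e-04/-1.271e+00) = 17.516393
iter 4: u=1.184376  f(a)=+1.304e-09  f'(a)=-1.271e+00  a ← 17.516393 − (+1.304e-09/-1.271e+00) = 17.516393
iter 5: u=1.184376  f(a)=+0.000e+00  f'(a)=-1.271e+00  a ← 17.516393 − (+0.000e+00/-1.271e+00) = 17.516393
converged: |Δa| < 1e-12 after 5 iterations
sag = a·(cosh(S/(2a)) − 1) = 17.516393·(cosh(1.184376) − 1) = 13.790519
T_max/T_min = cosh(S/(2a)) = 1.787292

a=17.516 sag=13.791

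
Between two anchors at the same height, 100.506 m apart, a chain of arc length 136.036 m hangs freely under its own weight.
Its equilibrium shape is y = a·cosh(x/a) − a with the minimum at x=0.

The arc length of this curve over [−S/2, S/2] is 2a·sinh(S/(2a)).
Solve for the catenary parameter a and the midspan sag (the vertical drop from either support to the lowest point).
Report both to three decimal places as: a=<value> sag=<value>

seed: a₀ = √(S³/(24(L−S))) = √(100.506³/(24·35.530)) = 34.505217
iter 1: u=1.456388  f(a)=+3.964e+00  f'(a)=-2.531e+00  a ← 34.505217 − (+3.964e+00/-2.531e+00) = 36.071657
iter 2: u=1.393144  f(a)=+2.859e-01  f'(a)=-2.178e+00  a ← 36.071657 − (+2.859e-01/-2.178e+00) = 36.202960
iter 3: u=1.388091  f(a)=+1.743e-03  f'(a)=-2.151e+00  a ← 36.202960 − (+1.743e-03/-2.151e+00) = 36.203770
iter 4: u=1.388060  f(a)=+6.566e-08  f'(a)=-2.151e+00  a ← 36.203770 − (+6.566e-08/-2.151e+00) = 36.203770
iter 5: u=1.388060  f(a)=+0.000e+00  f'(a)=-2.151e+00  a ← 36.203770 − (+0.000e+00/-2.151e+00) = 36.203770
converged: |Δa| < 1e-12 after 5 iterations
sag = a·(cosh(S/(2a)) − 1) = 36.203770·(cosh(1.388060) − 1) = 40.849207
T_max/T_min = cosh(S/(2a)) = 2.128314

a=36.204 sag=40.849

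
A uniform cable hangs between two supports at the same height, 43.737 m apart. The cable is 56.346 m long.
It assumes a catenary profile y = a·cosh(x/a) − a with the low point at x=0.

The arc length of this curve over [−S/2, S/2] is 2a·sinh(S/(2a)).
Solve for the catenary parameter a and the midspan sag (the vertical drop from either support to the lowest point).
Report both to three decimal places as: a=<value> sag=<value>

a=17.304 sag=15.759

seed: a₀ = √(S³/(24(L−S))) = √(43.737³/(24·12.609)) = 16.627522
iter 1: u=1.315199  f(a)=+1.137e+00  f'(a)=-1.796e+00  a ← 16.627522 − (+1.137e+00/-1.796e+00) = 17.260432
iter 2: u=1.266973  f(a)=+6.811e-02  f'(a)=-1.586e+00  a ← 17.260432 − (+6.811e-02/-1.586e+00) = 17.303370
iter 3: u=1.263829  f(a)=+2.792e-04  f'(a)=-1.573e+00  a ← 17.303370 − (+2.792e-04/-1.573e+00) = 17.303548
iter 4: u=1.263816  f(a)=+4.731e-09  f'(a)=-1.573e+00  a ← 17.303548 − (+4.731e-09/-1.573e+00) = 17.303548
iter 5: u=1.263816  f(a)=-7.105e-15  f'(a)=-1.573e+00  a ← 17.303548 − (-7.105e-15/-1.573e+00) = 17.303548
converged: |Δa| < 1e-12 after 5 iterations
sag = a·(cosh(S/(2a)) − 1) = 17.303548·(cosh(1.263816) − 1) = 15.758979
T_max/T_min = cosh(S/(2a)) = 1.910737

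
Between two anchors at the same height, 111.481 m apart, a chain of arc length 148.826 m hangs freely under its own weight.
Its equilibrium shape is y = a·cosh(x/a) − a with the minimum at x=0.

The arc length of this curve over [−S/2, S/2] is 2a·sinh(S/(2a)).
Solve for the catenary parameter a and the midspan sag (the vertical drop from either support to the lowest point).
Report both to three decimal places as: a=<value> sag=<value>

a=41.157 sag=43.879

seed: a₀ = √(S³/(24(L−S))) = √(111.481³/(24·37.345)) = 39.316915
iter 1: u=1.417723  f(a)=+3.938e+00  f'(a)=-2.310e+00  a ← 39.316915 − (+3.938e+00/-2.310e+00) = 41.021599
iter 2: u=1.358809  f(a)=+2.706e-01  f'(a)=-2.002e+00  a ← 41.021599 − (+2.706e-01/-2.002e+00) = 41.156723
iter 3: u=1.354347  f(a)=+1.486e-03  f'(a)=-1.981e+00  a ← 41.156723 − (+1.486e-03/-1.981e+00) = 41.157473
iter 4: u=1.354323  f(a)=+4.536e-08  f'(a)=-1.980e+00  a ← 41.157473 − (+4.536e-08/-1.980e+00) = 41.157473
iter 5: u=1.354323  f(a)=+0.000e+00  f'(a)=-1.980e+00  a ← 41.157473 − (+0.000e+00/-1.980e+00) = 41.157473
converged: |Δa| < 1e-12 after 5 iterations
sag = a·(cosh(S/(2a)) − 1) = 41.157473·(cosh(1.354323) − 1) = 43.879179
T_max/T_min = cosh(S/(2a)) = 2.066129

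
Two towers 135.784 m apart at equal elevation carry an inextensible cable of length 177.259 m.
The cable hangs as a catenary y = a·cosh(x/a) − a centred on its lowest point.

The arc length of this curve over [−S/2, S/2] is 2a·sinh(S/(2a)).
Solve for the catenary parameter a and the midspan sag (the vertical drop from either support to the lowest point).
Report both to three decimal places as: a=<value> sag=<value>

seed: a₀ = √(S³/(24(L−S))) = √(135.784³/(24·41.475)) = 50.150363
iter 1: u=1.353769  f(a)=+3.971e+00  f'(a)=-1.978e+00  a ← 50.150363 − (+3.971e+00/-1.978e+00) = 52.158099
iter 2: u=1.301658  f(a)=+2.509e-01  f'(a)=-1.735e+00  a ← 52.158099 − (+2.509e-01/-1.735e+00) = 52.302713
iter 3: u=1.298059  f(a)=+1.151e-03  f'(a)=-1.719e+00  a ← 52.302713 − (+1.151e-03/-1.719e+00) = 52.303383
iter 4: u=1.298042  f(a)=+2.448e-08  f'(a)=-1.719e+00  a ← 52.303383 − (+2.448e-08/-1.719e+00) = 52.303383
iter 5: u=1.298042  f(a)=-2.842e-14  f'(a)=-1.719e+00  a ← 52.303383 − (-2.842e-14/-1.719e+00) = 52.303383
converged: |Δa| < 1e-12 after 5 iterations
sag = a·(cosh(S/(2a)) − 1) = 52.303383·(cosh(1.298042) − 1) = 50.608386
T_max/T_min = cosh(S/(2a)) = 1.967593

a=52.303 sag=50.608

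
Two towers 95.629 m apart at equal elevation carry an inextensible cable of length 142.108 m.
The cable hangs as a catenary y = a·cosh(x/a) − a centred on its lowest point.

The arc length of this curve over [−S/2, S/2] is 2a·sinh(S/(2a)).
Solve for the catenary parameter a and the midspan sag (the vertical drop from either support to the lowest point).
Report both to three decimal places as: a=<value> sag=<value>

a=29.848 sag=47.220

seed: a₀ = √(S³/(24(L−S))) = √(95.629³/(24·46.479)) = 27.999509
iter 1: u=1.707691  f(a)=+7.267e+00  f'(a)=-4.395e+00  a ← 27.999509 − (+7.267e+00/-4.395e+00) = 29.653176
iter 2: u=1.612458  f(a)=+6.936e-01  f'(a)=-3.592e+00  a ← 29.653176 − (+6.936e-01/-3.592e+00) = 29.846240
iter 3: u=1.602028  f(a)=+7.789e-03  f'(a)=-3.512e+00  a ← 29.846240 − (+7.789e-03/-3.512e+00) = 29.848458
iter 4: u=1.601909  f(a)=+1.007e-06  f'(a)=-3.511e+00  a ← 29.848458 − (+1.007e-06/-3.511e+00) = 29.848458
iter 5: u=1.601909  f(a)=+0.000e+00  f'(a)=-3.511e+00  a ← 29.848458 − (+0.000e+00/-3.511e+00) = 29.848458
converged: |Δa| < 1e-12 after 5 iterations
sag = a·(cosh(S/(2a)) − 1) = 29.848458·(cosh(1.601909) − 1) = 47.220351
T_max/T_min = cosh(S/(2a)) = 2.582003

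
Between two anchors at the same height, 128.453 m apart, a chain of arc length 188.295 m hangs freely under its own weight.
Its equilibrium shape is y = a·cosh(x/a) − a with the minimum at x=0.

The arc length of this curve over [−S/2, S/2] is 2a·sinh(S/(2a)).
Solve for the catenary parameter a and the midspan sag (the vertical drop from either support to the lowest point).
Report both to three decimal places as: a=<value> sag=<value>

a=40.856 sag=61.774

seed: a₀ = √(S³/(24(L−S))) = √(128.453³/(24·59.842)) = 38.415608
iter 1: u=1.671886  f(a)=+8.942e+00  f'(a)=-4.078e+00  a ← 38.415608 − (+8.942e+00/-4.078e+00) = 40.608460
iter 2: u=1.581604  f(a)=+8.228e-01  f'(a)=-3.359e+00  a ← 40.608460 − (+8.228e-01/-3.359e+00) = 40.853415
iter 3: u=1.572121  f(a)=+8.526e-03  f'(a)=-3.290e+00  a ← 40.853415 − (+8.526e-03/-3.290e+00) = 40.856006
iter 4: u=1.572021  f(a)=+9.363e-07  f'(a)=-3.289e+00  a ← 40.856006 − (+9.363e-07/-3.289e+00) = 40.856007
iter 5: u=1.572021  f(a)=+2.842e-14  f'(a)=-3.289e+00  a ← 40.856007 − (+2.842e-14/-3.289e+00) = 40.856007
converged: |Δa| < 1e-12 after 5 iterations
sag = a·(cosh(S/(2a)) − 1) = 40.856007·(cosh(1.572021) − 1) = 61.774228
T_max/T_min = cosh(S/(2a)) = 2.511999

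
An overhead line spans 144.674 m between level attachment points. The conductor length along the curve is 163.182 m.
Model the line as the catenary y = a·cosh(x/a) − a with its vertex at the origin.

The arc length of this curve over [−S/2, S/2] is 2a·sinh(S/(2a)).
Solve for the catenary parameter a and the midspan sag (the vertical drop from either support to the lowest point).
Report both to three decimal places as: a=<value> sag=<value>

seed: a₀ = √(S³/(24(L−S))) = √(144.674³/(24·18.508)) = 82.565833
iter 1: u=0.876113  f(a)=+7.234e-01  f'(a)=-4.837e-01  a ← 82.565833 − (+7.234e-01/-4.837e-01) = 84.061489
iter 2: u=0.860525  f(a)=+2.013e-02  f'(a)=-4.571e-01  a ← 84.061489 − (+2.013e-02/-4.571e-01) = 84.105516
iter 3: u=0.860074  f(a)=+1.656e-05  f'(a)=-4.564e-01  a ← 84.105516 − (+1.656e-05/-4.564e-01) = 84.105552
iter 4: u=0.860074  f(a)=+1.123e-11  f'(a)=-4.564e-01  a ← 84.105552 − (+1.123e-11/-4.564e-01) = 84.105552
converged: |Δa| < 1e-12 after 4 iterations
sag = a·(cosh(S/(2a)) − 1) = 84.105552·(cosh(0.860074) − 1) = 33.073094
T_max/T_min = cosh(S/(2a)) = 1.393233

a=84.106 sag=33.073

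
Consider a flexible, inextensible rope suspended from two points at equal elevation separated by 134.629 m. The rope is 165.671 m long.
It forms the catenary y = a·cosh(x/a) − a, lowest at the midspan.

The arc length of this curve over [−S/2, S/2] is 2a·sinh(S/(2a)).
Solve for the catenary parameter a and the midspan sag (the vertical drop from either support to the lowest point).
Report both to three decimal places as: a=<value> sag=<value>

seed: a₀ = √(S³/(24(L−S))) = √(134.629³/(24·31.042)) = 57.230490
iter 1: u=1.176200  f(a)=+2.219e+00  f'(a)=-1.242e+00  a ← 57.230490 − (+2.219e+00/-1.242e+00) = 59.016700
iter 2: u=1.140601  f(a)=+1.081e-01  f'(a)=-1.124e+00  a ← 59.016700 − (+1.081e-01/-1.124e+00) = 59.112903
iter 3: u=1.138745  f(a)=+2.859e-04  f'(a)=-1.118e+00  a ← 59.112903 − (+2.859e-04/-1.118e+00) = 59.113159
iter 4: u=1.138740  f(a)=+2.009e-09  f'(a)=-1.118e+00  a ← 59.113159 − (+2.009e-09/-1.118e+00) = 59.113159
iter 5: u=1.138740  f(a)=+0.000e+00  f'(a)=-1.118e+00  a ← 59.113159 − (+0.000e+00/-1.118e+00) = 59.113159
converged: |Δa| < 1e-12 after 5 iterations
sag = a·(cosh(S/(2a)) − 1) = 59.113159·(cosh(1.138740) − 1) = 42.651696
T_max/T_min = cosh(S/(2a)) = 1.721526

a=59.113 sag=42.652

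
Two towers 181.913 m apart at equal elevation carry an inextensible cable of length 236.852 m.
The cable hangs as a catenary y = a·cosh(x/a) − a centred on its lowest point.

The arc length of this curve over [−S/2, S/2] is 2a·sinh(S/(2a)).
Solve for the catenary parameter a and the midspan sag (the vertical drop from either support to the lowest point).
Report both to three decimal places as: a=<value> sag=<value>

a=70.439 sag=67.352

seed: a₀ = √(S³/(24(L−S))) = √(181.913³/(24·54.939)) = 67.569329
iter 1: u=1.346121  f(a)=+5.198e+00  f'(a)=-1.941e+00  a ← 67.569329 − (+5.198e+00/-1.941e+00) = 70.247880
iter 2: u=1.294794  f(a)=+3.251e-01  f'(a)=-1.705e+00  a ← 70.247880 − (+3.251e-01/-1.705e+00) = 70.438560
iter 3: u=1.291288  f(a)=+1.459e-03  f'(a)=-1.689e+00  a ← 70.438560 − (+1.459e-03/-1.689e+00) = 70.439423
iter 4: u=1.291273  f(a)=+2.968e-08  f'(a)=-1.689e+00  a ← 70.439423 − (+2.968e-08/-1.689e+00) = 70.439423
iter 5: u=1.291273  f(a)=-2.842e-14  f'(a)=-1.689e+00  a ← 70.439423 − (-2.842e-14/-1.689e+00) = 70.439423
converged: |Δa| < 1e-12 after 5 iterations
sag = a·(cosh(S/(2a)) − 1) = 70.439423·(cosh(1.291273) − 1) = 67.351831
T_max/T_min = cosh(S/(2a)) = 1.956167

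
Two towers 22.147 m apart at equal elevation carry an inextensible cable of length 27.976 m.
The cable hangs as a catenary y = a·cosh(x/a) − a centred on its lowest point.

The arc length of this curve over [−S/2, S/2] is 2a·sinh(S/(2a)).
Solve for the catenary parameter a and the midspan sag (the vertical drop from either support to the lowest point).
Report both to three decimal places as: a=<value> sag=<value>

seed: a₀ = √(S³/(24(L−S))) = √(22.147³/(24·5.829)) = 8.811903
iter 1: u=1.256653  f(a)=+4.779e-01  f'(a)=-1.544e+00  a ← 8.811903 − (+4.779e-01/-1.544e+00) = 9.121442
iter 2: u=1.214008  f(a)=+2.634e-02  f'(a)=-1.378e+00  a ← 9.121442 − (+2.634e-02/-1.378e+00) = 9.140554
iter 3: u=1.211469  f(a)=+9.031e-05  f'(a)=-1.369e+00  a ← 9.140554 − (+9.031e-05/-1.369e+00) = 9.140620
iter 4: u=1.211461  f(a)=+1.070e-09  f'(a)=-1.369e+00  a ← 9.140620 − (+1.070e-09/-1.369e+00) = 9.140620
iter 5: u=1.211461  f(a)=+0.000e+00  f'(a)=-1.369e+00  a ← 9.140620 − (+0.000e+00/-1.369e+00) = 9.140620
converged: |Δa| < 1e-12 after 5 iterations
sag = a·(cosh(S/(2a)) − 1) = 9.140620·(cosh(1.211461) − 1) = 7.569110
T_max/T_min = cosh(S/(2a)) = 1.828074

a=9.141 sag=7.569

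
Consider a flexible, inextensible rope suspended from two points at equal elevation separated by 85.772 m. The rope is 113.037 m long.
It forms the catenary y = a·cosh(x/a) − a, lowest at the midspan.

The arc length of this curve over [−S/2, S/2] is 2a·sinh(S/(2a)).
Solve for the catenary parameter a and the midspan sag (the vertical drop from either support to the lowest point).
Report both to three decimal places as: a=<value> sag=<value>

seed: a₀ = √(S³/(24(L−S))) = √(85.772³/(24·27.265)) = 31.053455
iter 1: u=1.381038  f(a)=+2.721e+00  f'(a)=-2.115e+00  a ← 31.053455 − (+2.721e+00/-2.115e+00) = 32.340408
iter 2: u=1.326081  f(a)=+1.783e-01  f'(a)=-1.846e+00  a ← 32.340408 − (+1.783e-01/-1.846e+00) = 32.437018
iter 3: u=1.322131  f(a)=+8.843e-04  f'(a)=-1.827e+00  a ← 32.437018 − (+8.843e-04/-1.827e+00) = 32.437502
iter 4: u=1.322112  f(a)=+2.199e-08  f'(a)=-1.827e+00  a ← 32.437502 − (+2.199e-08/-1.827e+00) = 32.437502
iter 5: u=1.322112  f(a)=-1.421e-14  f'(a)=-1.827e+00  a ← 32.437502 − (-1.421e-14/-1.827e+00) = 32.437502
converged: |Δa| < 1e-12 after 5 iterations
sag = a·(cosh(S/(2a)) − 1) = 32.437502·(cosh(1.322112) − 1) = 32.727921
T_max/T_min = cosh(S/(2a)) = 2.008953

a=32.438 sag=32.728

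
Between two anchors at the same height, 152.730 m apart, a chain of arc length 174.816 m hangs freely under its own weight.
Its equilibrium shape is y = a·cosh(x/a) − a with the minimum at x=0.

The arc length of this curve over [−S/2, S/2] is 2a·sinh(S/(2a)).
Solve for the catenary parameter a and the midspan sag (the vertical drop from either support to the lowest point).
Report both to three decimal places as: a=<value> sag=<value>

seed: a₀ = √(S³/(24(L−S))) = √(152.730³/(24·22.086)) = 81.982729
iter 1: u=0.931477  f(a)=+9.782e-01  f'(a)=-5.870e-01  a ← 81.982729 − (+9.782e-01/-5.870e-01) = 83.649084
iter 2: u=0.912921  f(a)=+3.062e-02  f'(a)=-5.508e-01  a ← 83.649084 − (+3.062e-02/-5.508e-01) = 83.704676
iter 3: u=0.912315  f(a)=+3.215e-05  f'(a)=-5.496e-01  a ← 83.704676 − (+3.215e-05/-5.496e-01) = 83.704734
iter 4: u=0.912314  f(a)=+3.556e-11  f'(a)=-5.496e-01  a ← 83.704734 − (+3.556e-11/-5.496e-01) = 83.704734
converged: |Δa| < 1e-12 after 4 iterations
sag = a·(cosh(S/(2a)) − 1) = 83.704734·(cosh(0.912314) − 1) = 37.318573
T_max/T_min = cosh(S/(2a)) = 1.445836

a=83.705 sag=37.319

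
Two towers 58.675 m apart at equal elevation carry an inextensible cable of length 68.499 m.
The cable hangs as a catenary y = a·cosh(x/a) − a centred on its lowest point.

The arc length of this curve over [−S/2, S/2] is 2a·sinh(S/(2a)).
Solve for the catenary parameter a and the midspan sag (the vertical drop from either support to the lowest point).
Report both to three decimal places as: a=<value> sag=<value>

seed: a₀ = √(S³/(24(L−S))) = √(58.675³/(24·9.824)) = 29.270480
iter 1: u=1.002290  f(a)=+5.054e-01  f'(a)=-7.412e-01  a ← 29.270480 − (+5.054e-01/-7.412e-01) = 29.952417
iter 2: u=0.979470  f(a)=+1.820e-02  f'(a)=-6.886e-01  a ← 29.952417 − (+1.820e-02/-6.886e-01) = 29.978850
iter 3: u=0.978607  f(a)=+2.556e-05  f'(a)=-6.867e-01  a ← 29.978850 − (+2.556e-05/-6.867e-01) = 29.978887
iter 4: u=0.978605  f(a)=+5.056e-11  f'(a)=-6.867e-01  a ← 29.978887 − (+5.056e-11/-6.867e-01) = 29.978887
iter 5: u=0.978605  f(a)=+0.000e+00  f'(a)=-6.867e-01  a ← 29.978887 − (+0.000e+00/-6.867e-01) = 29.978887
converged: |Δa| < 1e-12 after 5 iterations
sag = a·(cosh(S/(2a)) − 1) = 29.978887·(cosh(0.978605) − 1) = 15.537725
T_max/T_min = cosh(S/(2a)) = 1.518289

a=29.979 sag=15.538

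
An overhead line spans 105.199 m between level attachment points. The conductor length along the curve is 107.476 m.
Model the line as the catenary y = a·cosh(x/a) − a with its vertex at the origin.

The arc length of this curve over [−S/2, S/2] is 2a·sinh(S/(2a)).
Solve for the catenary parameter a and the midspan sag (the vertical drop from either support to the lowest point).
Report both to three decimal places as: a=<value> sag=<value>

seed: a₀ = √(S³/(24(L−S))) = √(105.199³/(24·2.277)) = 145.958799
iter 1: u=0.360372  f(a)=+1.483e-02  f'(a)=-3.161e-02  a ← 145.958799 − (+1.483e-02/-3.161e-02) = 146.428030
iter 2: u=0.359217  f(a)=+7.183e-05  f'(a)=-3.130e-02  a ← 146.428030 − (+7.183e-05/-3.130e-02) = 146.430324
iter 3: u=0.359212  f(a)=+1.703e-09  f'(a)=-3.130e-02  a ← 146.430324 − (+1.703e-09/-3.130e-02) = 146.430324
iter 4: u=0.359212  f(a)=-1.421e-14  f'(a)=-3.130e-02  a ← 146.430324 − (-1.421e-14/-3.130e-02) = 146.430324
converged: |Δa| < 1e-12 after 4 iterations
sag = a·(cosh(S/(2a)) − 1) = 146.430324·(cosh(0.359212) − 1) = 9.549202
T_max/T_min = cosh(S/(2a)) = 1.065213

a=146.430 sag=9.549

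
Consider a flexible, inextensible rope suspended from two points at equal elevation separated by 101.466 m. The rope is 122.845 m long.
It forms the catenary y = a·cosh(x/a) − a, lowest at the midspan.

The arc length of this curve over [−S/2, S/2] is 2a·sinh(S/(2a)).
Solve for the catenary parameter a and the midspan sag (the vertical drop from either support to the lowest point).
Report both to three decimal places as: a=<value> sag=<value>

seed: a₀ = √(S³/(24(L−S))) = √(101.466³/(24·21.379)) = 45.121289
iter 1: u=1.124369  f(a)=+1.393e+00  f'(a)=-1.073e+00  a ← 45.121289 − (+1.393e+00/-1.073e+00) = 46.419354
iter 2: u=1.092928  f(a)=+6.236e-02  f'(a)=-9.788e-01  a ← 46.419354 − (+6.236e-02/-9.788e-01) = 46.483067
iter 3: u=1.091430  f(a)=+1.380e-04  f'(a)=-9.745e-01  a ← 46.483067 − (+1.380e-04/-9.745e-01) = 46.483208
iter 4: u=1.091426  f(a)=+6.792e-10  f'(a)=-9.745e-01  a ← 46.483208 − (+6.792e-10/-9.745e-01) = 46.483208
iter 5: u=1.091426  f(a)=-1.421e-14  f'(a)=-9.745e-01  a ← 46.483208 − (-1.421e-14/-9.745e-01) = 46.483208
converged: |Δa| < 1e-12 after 5 iterations
sag = a·(cosh(S/(2a)) − 1) = 46.483208·(cosh(1.091426) − 1) = 30.545437
T_max/T_min = cosh(S/(2a)) = 1.657128

a=46.483 sag=30.545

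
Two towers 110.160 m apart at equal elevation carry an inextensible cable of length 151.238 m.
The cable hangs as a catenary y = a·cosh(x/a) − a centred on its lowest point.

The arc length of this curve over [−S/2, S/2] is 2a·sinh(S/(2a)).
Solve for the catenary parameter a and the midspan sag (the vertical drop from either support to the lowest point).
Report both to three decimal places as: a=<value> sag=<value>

seed: a₀ = √(S³/(24(L−S))) = √(110.160³/(24·41.078)) = 36.823547
iter 1: u=1.495782  f(a)=+4.848e+00  f'(a)=-2.772e+00  a ← 36.823547 − (+4.848e+00/-2.772e+00) = 38.572532
iter 2: u=1.427959  f(a)=+3.668e-01  f'(a)=-2.367e+00  a ← 38.572532 − (+3.668e-01/-2.367e+00) = 38.727497
iter 3: u=1.422245  f(a)=+2.479e-03  f'(a)=-2.335e+00  a ← 38.727497 − (+2.479e-03/-2.335e+00) = 38.728559
iter 4: u=1.422206  f(a)=+1.150e-07  f'(a)=-2.335e+00  a ← 38.728559 − (+1.150e-07/-2.335e+00) = 38.728559
iter 5: u=1.422206  f(a)=+0.000e+00  f'(a)=-2.335e+00  a ← 38.728559 − (+0.000e+00/-2.335e+00) = 38.728559
converged: |Δa| < 1e-12 after 5 iterations
sag = a·(cosh(S/(2a)) − 1) = 38.728559·(cosh(1.422206) − 1) = 46.231046
T_max/T_min = cosh(S/(2a)) = 2.193720

a=38.729 sag=46.231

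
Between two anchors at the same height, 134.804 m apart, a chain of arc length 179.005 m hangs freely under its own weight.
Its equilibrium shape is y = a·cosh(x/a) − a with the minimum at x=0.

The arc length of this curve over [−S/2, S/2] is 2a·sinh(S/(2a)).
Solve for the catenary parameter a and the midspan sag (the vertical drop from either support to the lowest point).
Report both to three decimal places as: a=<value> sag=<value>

seed: a₀ = √(S³/(24(L−S))) = √(134.804³/(24·44.201)) = 48.054327
iter 1: u=1.402621  f(a)=+4.557e+00  f'(a)=-2.228e+00  a ← 48.054327 − (+4.557e+00/-2.228e+00) = 50.099849
iter 2: u=1.345353  f(a)=+3.071e-01  f'(a)=-1.937e+00  a ← 50.099849 − (+3.071e-01/-1.937e+00) = 50.258425
iter 3: u=1.341108  f(a)=+1.618e-03  f'(a)=-1.916e+00  a ← 50.258425 − (+1.618e-03/-1.916e+00) = 50.259270
iter 4: u=1.341086  f(a)=+4.542e-08  f'(a)=-1.916e+00  a ← 50.259270 − (+4.542e-08/-1.916e+00) = 50.259270
iter 5: u=1.341086  f(a)=-2.842e-14  f'(a)=-1.916e+00  a ← 50.259270 − (-2.842e-14/-1.916e+00) = 50.259270
converged: |Δa| < 1e-12 after 5 iterations
sag = a·(cosh(S/(2a)) − 1) = 50.259270·(cosh(1.341086) − 1) = 52.389119
T_max/T_min = cosh(S/(2a)) = 2.042377

a=50.259 sag=52.389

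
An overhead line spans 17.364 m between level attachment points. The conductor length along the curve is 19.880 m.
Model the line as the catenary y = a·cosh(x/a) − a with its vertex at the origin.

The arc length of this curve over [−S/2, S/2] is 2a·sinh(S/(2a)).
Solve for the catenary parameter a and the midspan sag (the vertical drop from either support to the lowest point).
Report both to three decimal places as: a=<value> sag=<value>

seed: a₀ = √(S³/(24(L−S))) = √(17.364³/(24·2.516)) = 9.311373
iter 1: u=0.932408  f(a)=+1.117e-01  f'(a)=-5.889e-01  a ← 9.311373 − (+1.117e-01/-5.889e-01) = 9.500987
iter 2: u=0.913800  f(a)=+3.502e-03  f'(a)=-5.525e-01  a ← 9.500987 − (+3.502e-03/-5.525e-01) = 9.507326
iter 3: u=0.913191  f(a)=+3.692e-06  f'(a)=-5.513e-01  a ← 9.507326 − (+3.692e-06/-5.513e-01) = 9.507333
iter 4: u=0.913190  f(a)=+4.110e-12  f'(a)=-5.513e-01  a ← 9.507333 − (+4.110e-12/-5.513e-01) = 9.507333
converged: |Δa| < 1e-12 after 4 iterations
sag = a·(cosh(S/(2a)) − 1) = 9.507333·(cosh(0.913190) − 1) = 4.247411
T_max/T_min = cosh(S/(2a)) = 1.446751

a=9.507 sag=4.247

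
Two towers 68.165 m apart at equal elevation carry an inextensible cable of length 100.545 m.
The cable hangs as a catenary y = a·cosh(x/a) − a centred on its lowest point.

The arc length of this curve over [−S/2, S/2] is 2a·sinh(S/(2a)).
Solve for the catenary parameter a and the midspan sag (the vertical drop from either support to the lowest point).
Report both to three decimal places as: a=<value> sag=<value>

seed: a₀ = √(S³/(24(L−S))) = √(68.165³/(24·32.380)) = 20.188224
iter 1: u=1.688237  f(a)=+4.940e+00  f'(a)=-4.220e+00  a ← 20.188224 − (+4.940e+00/-4.220e+00) = 21.358835
iter 2: u=1.595710  f(a)=+4.623e-01  f'(a)=-3.464e+00  a ← 21.358835 − (+4.623e-01/-3.464e+00) = 21.492279
iter 3: u=1.585802  f(a)=+4.971e-03  f'(a)=-3.390e+00  a ← 21.492279 − (+4.971e-03/-3.390e+00) = 21.493745
iter 4: u=1.585694  f(a)=+5.883e-07  f'(a)=-3.389e+00  a ← 21.493745 − (+5.883e-07/-3.389e+00) = 21.493745
iter 5: u=1.585694  f(a)=+2.842e-14  f'(a)=-3.389e+00  a ← 21.493745 − (+2.842e-14/-3.389e+00) = 21.493745
converged: |Δa| < 1e-12 after 5 iterations
sag = a·(cosh(S/(2a)) − 1) = 21.493745·(cosh(1.585694) − 1) = 33.180795
T_max/T_min = cosh(S/(2a)) = 2.543742

a=21.494 sag=33.181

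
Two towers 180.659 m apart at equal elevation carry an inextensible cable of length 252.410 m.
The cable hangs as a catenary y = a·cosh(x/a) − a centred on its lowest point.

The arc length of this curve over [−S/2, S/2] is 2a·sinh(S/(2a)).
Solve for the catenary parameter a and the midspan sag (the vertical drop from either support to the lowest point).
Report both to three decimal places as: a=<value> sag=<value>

seed: a₀ = √(S³/(24(L−S))) = √(180.659³/(24·71.751)) = 58.515349
iter 1: u=1.543689  f(a)=+9.051e+00  f'(a)=-3.089e+00  a ← 58.515349 − (+9.051e+00/-3.089e+00) = 61.445481
iter 2: u=1.470076  f(a)=+7.242e-01  f'(a)=-2.613e+00  a ← 61.445481 − (+7.242e-01/-2.613e+00) = 61.722695
iter 3: u=1.463473  f(a)=+5.529e-03  f'(a)=-2.573e+00  a ← 61.722695 − (+5.529e-03/-2.573e+00) = 61.724844
iter 4: u=1.463422  f(a)=+3.276e-07  f'(a)=-2.572e+00  a ← 61.724844 − (+3.276e-07/-2.572e+00) = 61.724844
iter 5: u=1.463422  f(a)=+0.000e+00  f'(a)=-2.572e+00  a ← 61.724844 − (+0.000e+00/-2.572e+00) = 61.724844
converged: |Δa| < 1e-12 after 5 iterations
sag = a·(cosh(S/(2a)) − 1) = 61.724844·(cosh(1.463422) − 1) = 78.765933
T_max/T_min = cosh(S/(2a)) = 2.276082

a=61.725 sag=78.766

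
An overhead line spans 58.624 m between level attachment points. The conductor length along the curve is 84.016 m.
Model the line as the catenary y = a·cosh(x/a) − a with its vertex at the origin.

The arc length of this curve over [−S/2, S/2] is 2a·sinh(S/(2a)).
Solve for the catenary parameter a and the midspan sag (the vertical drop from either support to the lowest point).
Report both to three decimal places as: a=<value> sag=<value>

a=19.263 sag=26.951

seed: a₀ = √(S³/(24(L−S))) = √(58.624³/(24·25.392)) = 18.182730
iter 1: u=1.612079  f(a)=+3.511e+00  f'(a)=-3.590e+00  a ← 18.182730 − (+3.511e+00/-3.590e+00) = 19.160892
iter 2: u=1.529783  f(a)=+3.032e-01  f'(a)=-2.994e+00  a ← 19.160892 − (+3.032e-01/-2.994e+00) = 19.262173
iter 3: u=1.521739  f(a)=+2.734e-03  f'(a)=-2.940e+00  a ← 19.262173 − (+2.734e-03/-2.940e+00) = 19.263103
iter 4: u=1.521666  f(a)=+2.267e-07  f'(a)=-2.940e+00  a ← 19.263103 − (+2.267e-07/-2.940e+00) = 19.263103
iter 5: u=1.521666  f(a)=+1.421e-14  f'(a)=-2.940e+00  a ← 19.263103 − (+1.421e-14/-2.940e+00) = 19.263103
converged: |Δa| < 1e-12 after 5 iterations
sag = a·(cosh(S/(2a)) − 1) = 19.263103·(cosh(1.521666) − 1) = 26.950955
T_max/T_min = cosh(S/(2a)) = 2.399097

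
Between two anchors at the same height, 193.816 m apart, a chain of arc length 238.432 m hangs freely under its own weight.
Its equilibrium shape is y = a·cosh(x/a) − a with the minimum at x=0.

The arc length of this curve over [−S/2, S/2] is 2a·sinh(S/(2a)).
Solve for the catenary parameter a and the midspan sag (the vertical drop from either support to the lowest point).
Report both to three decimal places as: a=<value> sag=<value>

seed: a₀ = √(S³/(24(L−S))) = √(193.816³/(24·44.616)) = 82.458134
iter 1: u=1.175239  f(a)=+3.184e+00  f'(a)=-1.239e+00  a ← 82.458134 − (+3.184e+00/-1.239e+00) = 85.027936
iter 2: u=1.139720  f(a)=+1.549e-01  f'(a)=-1.121e+00  a ← 85.027936 − (+1.549e-01/-1.121e+00) = 85.166108
iter 3: u=1.137870  f(a)=+4.082e-04  f'(a)=-1.115e+00  a ← 85.166108 − (+4.082e-04/-1.115e+00) = 85.166474
iter 4: u=1.137866  f(a)=+2.851e-09  f'(a)=-1.115e+00  a ← 85.166474 − (+2.851e-09/-1.115e+00) = 85.166474
iter 5: u=1.137866  f(a)=-2.842e-14  f'(a)=-1.115e+00  a ← 85.166474 − (-2.842e-14/-1.115e+00) = 85.166474
converged: |Δa| < 1e-12 after 5 iterations
sag = a·(cosh(S/(2a)) − 1) = 85.166474·(cosh(1.137866) − 1) = 61.345583
T_max/T_min = cosh(S/(2a)) = 1.720302

a=85.166 sag=61.346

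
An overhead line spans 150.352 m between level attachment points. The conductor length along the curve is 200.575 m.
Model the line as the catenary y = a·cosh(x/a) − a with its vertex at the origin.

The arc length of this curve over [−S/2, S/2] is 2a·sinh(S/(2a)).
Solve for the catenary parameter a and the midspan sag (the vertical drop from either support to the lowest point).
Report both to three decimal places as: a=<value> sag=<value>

a=55.581 sag=59.079

seed: a₀ = √(S³/(24(L−S))) = √(150.352³/(24·50.223)) = 53.101510
iter 1: u=1.415704  f(a)=+5.280e+00  f'(a)=-2.299e+00  a ← 53.101510 − (+5.280e+00/-2.299e+00) = 55.398235
iter 2: u=1.357011  f(a)=+3.619e-01  f'(a)=-1.994e+00  a ← 55.398235 − (+3.619e-01/-1.994e+00) = 55.579750
iter 3: u=1.352579  f(a)=+1.976e-03  f'(a)=-1.972e+00  a ← 55.579750 − (+1.976e-03/-1.972e+00) = 55.580752
iter 4: u=1.352555  f(a)=+5.967e-08  f'(a)=-1.972e+00  a ← 55.580752 − (+5.967e-08/-1.972e+00) = 55.580752
iter 5: u=1.352555  f(a)=-2.842e-14  f'(a)=-1.972e+00  a ← 55.580752 − (-2.842e-14/-1.972e+00) = 55.580752
converged: |Δa| < 1e-12 after 5 iterations
sag = a·(cosh(S/(2a)) − 1) = 55.580752·(cosh(1.352555) − 1) = 59.078755
T_max/T_min = cosh(S/(2a)) = 2.062936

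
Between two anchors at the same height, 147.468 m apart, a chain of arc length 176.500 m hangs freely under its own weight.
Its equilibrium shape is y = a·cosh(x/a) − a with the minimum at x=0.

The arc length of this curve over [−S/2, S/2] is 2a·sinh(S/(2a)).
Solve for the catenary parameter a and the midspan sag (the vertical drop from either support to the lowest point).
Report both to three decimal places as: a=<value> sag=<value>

a=69.761 sag=42.732

seed: a₀ = √(S³/(24(L−S))) = √(147.468³/(24·29.032)) = 67.842616
iter 1: u=1.086839  f(a)=+1.764e+00  f'(a)=-9.613e-01  a ← 67.842616 − (+1.764e+00/-9.613e-01) = 69.677263
iter 2: u=1.058222  f(a)=+7.407e-02  f'(a)=-8.821e-01  a ← 69.677263 − (+7.407e-02/-8.821e-01) = 69.761238
iter 3: u=1.056948  f(a)=+1.434e-04  f'(a)=-8.787e-01  a ← 69.761238 − (+1.434e-04/-8.787e-01) = 69.761401
iter 4: u=1.056946  f(a)=+5.392e-10  f'(a)=-8.787e-01  a ← 69.761401 − (+5.392e-10/-8.787e-01) = 69.761401
iter 5: u=1.056946  f(a)=+2.842e-14  f'(a)=-8.787e-01  a ← 69.761401 − (+2.842e-14/-8.787e-01) = 69.761401
converged: |Δa| < 1e-12 after 5 iterations
sag = a·(cosh(S/(2a)) − 1) = 69.761401·(cosh(1.056946) − 1) = 42.731779
T_max/T_min = cosh(S/(2a)) = 1.612542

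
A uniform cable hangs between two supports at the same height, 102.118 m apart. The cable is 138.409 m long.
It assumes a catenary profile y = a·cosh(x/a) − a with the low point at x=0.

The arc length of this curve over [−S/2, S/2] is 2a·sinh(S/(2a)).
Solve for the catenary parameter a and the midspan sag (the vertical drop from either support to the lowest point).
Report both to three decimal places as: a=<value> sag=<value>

seed: a₀ = √(S³/(24(L−S))) = √(102.118³/(24·36.291)) = 34.966194
iter 1: u=1.460239  f(a)=+4.072e+00  f'(a)=-2.553e+00  a ← 34.966194 − (+4.072e+00/-2.553e+00) = 36.560705
iter 2: u=1.396554  f(a)=+2.951e-01  f'(a)=-2.196e+00  a ← 36.560705 − (+2.951e-01/-2.196e+00) = 36.695095
iter 3: u=1.391439  f(a)=+1.817e-03  f'(a)=-2.169e+00  a ← 36.695095 − (+1.817e-03/-2.169e+00) = 36.695933
iter 4: u=1.391408  f(a)=+6.988e-08  f'(a)=-2.168e+00  a ← 36.695933 − (+6.988e-08/-2.168e+00) = 36.695933
iter 5: u=1.391408  f(a)=+2.842e-14  f'(a)=-2.168e+00  a ← 36.695933 − (+2.842e-14/-2.168e+00) = 36.695933
converged: |Δa| < 1e-12 after 5 iterations
sag = a·(cosh(S/(2a)) − 1) = 36.695933·(cosh(1.391408) − 1) = 41.635761
T_max/T_min = cosh(S/(2a)) = 2.134615

a=36.696 sag=41.636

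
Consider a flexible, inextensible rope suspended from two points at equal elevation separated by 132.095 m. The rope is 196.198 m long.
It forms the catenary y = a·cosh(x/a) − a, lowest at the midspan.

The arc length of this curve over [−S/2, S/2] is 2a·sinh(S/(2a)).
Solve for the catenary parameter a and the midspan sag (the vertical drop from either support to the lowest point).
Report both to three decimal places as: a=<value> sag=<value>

a=41.259 sag=65.163

seed: a₀ = √(S³/(24(L−S))) = √(132.095³/(24·64.103)) = 38.706577
iter 1: u=1.706364  f(a)=+1.001e+01  f'(a)=-4.383e+00  a ← 38.706577 − (+1.001e+01/-4.383e+00) = 40.989767
iter 2: u=1.611317  f(a)=+9.537e-01  f'(a)=-3.584e+00  a ← 40.989767 − (+9.537e-01/-3.584e+00) = 41.255897
iter 3: u=1.600923  f(a)=+1.068e-02  f'(a)=-3.504e+00  a ← 41.255897 − (+1.068e-02/-3.504e+00) = 41.258945
iter 4: u=1.600804  f(a)=+1.372e-06  f'(a)=-3.503e+00  a ← 41.258945 − (+1.372e-06/-3.503e+00) = 41.258945
iter 5: u=1.600804  f(a)=+2.842e-14  f'(a)=-3.503e+00  a ← 41.258945 − (+2.842e-14/-3.503e+00) = 41.258945
converged: |Δa| < 1e-12 after 5 iterations
sag = a·(cosh(S/(2a)) − 1) = 41.258945·(cosh(1.600804) − 1) = 65.163394
T_max/T_min = cosh(S/(2a)) = 2.579376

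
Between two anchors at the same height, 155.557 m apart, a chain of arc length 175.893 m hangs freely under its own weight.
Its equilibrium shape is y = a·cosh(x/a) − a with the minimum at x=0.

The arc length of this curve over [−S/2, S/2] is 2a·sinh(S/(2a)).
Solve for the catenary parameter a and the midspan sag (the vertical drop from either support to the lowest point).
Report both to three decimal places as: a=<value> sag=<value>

a=89.493 sag=35.980

seed: a₀ = √(S³/(24(L−S))) = √(155.557³/(24·20.336)) = 87.820509
iter 1: u=0.885653  f(a)=+8.126e-01  f'(a)=-5.005e-01  a ← 87.820509 − (+8.126e-01/-5.005e-01) = 89.444166
iter 2: u=0.869576  f(a)=+2.308e-02  f'(a)=-4.724e-01  a ← 89.444166 − (+2.308e-02/-4.724e-01) = 89.493029
iter 3: u=0.869101  f(a)=+1.983e-05  f'(a)=-4.716e-01  a ← 89.493029 − (+1.983e-05/-4.716e-01) = 89.493071
iter 4: u=0.869101  f(a)=+1.464e-11  f'(a)=-4.716e-01  a ← 89.493071 − (+1.464e-11/-4.716e-01) = 89.493071
converged: |Δa| < 1e-12 after 4 iterations
sag = a·(cosh(S/(2a)) − 1) = 89.493071·(cosh(0.869101) − 1) = 35.980419
T_max/T_min = cosh(S/(2a)) = 1.402047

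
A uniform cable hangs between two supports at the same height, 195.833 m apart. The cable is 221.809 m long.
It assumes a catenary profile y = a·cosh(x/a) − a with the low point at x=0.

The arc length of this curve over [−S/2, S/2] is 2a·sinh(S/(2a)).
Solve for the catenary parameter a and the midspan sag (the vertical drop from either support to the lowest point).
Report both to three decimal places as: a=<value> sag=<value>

a=111.878 sag=45.654

seed: a₀ = √(S³/(24(L−S))) = √(195.833³/(24·25.976)) = 109.758220
iter 1: u=0.892111  f(a)=+1.053e+00  f'(a)=-5.121e-01  a ← 109.758220 − (+1.053e+00/-5.121e-01) = 111.815424
iter 2: u=0.875698  f(a)=+3.035e-02  f'(a)=-4.830e-01  a ← 111.815424 − (+3.035e-02/-4.830e-01) = 111.878259
iter 3: u=0.875206  f(a)=+2.684e-05  f'(a)=-4.821e-01  a ← 111.878259 − (+2.684e-05/-4.821e-01) = 111.878315
iter 4: u=0.875205  f(a)=+2.100e-11  f'(a)=-4.821e-01  a ← 111.878315 − (+2.100e-11/-4.821e-01) = 111.878315
converged: |Δa| < 1e-12 after 4 iterations
sag = a·(cosh(S/(2a)) − 1) = 111.878315·(cosh(0.875205) − 1) = 45.654429
T_max/T_min = cosh(S/(2a)) = 1.408072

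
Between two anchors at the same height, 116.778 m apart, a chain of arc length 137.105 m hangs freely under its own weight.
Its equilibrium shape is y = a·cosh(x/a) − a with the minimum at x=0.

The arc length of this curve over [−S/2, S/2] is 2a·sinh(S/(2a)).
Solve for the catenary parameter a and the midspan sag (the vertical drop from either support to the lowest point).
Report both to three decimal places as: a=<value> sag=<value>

a=58.570 sag=31.596

seed: a₀ = √(S³/(24(L−S))) = √(116.778³/(24·20.327)) = 57.134612
iter 1: u=1.021955  f(a)=+1.088e+00  f'(a)=-7.887e-01  a ← 57.134612 − (+1.088e+00/-7.887e-01) = 58.514436
iter 2: u=0.997856  f(a)=+4.067e-02  f'(a)=-7.307e-01  a ← 58.514436 − (+4.067e-02/-7.307e-01) = 58.570093
iter 3: u=0.996908  f(a)=+6.169e-05  f'(a)=-7.285e-01  a ← 58.570093 − (+6.169e-05/-7.285e-01) = 58.570177
iter 4: u=0.996907  f(a)=+1.424e-10  f'(a)=-7.285e-01  a ← 58.570177 − (+1.424e-10/-7.285e-01) = 58.570177
iter 5: u=0.996907  f(a)=+0.000e+00  f'(a)=-7.285e-01  a ← 58.570177 − (+0.000e+00/-7.285e-01) = 58.570177
converged: |Δa| < 1e-12 after 5 iterations
sag = a·(cosh(S/(2a)) − 1) = 58.570177·(cosh(0.996907) − 1) = 31.595841
T_max/T_min = cosh(S/(2a)) = 1.539453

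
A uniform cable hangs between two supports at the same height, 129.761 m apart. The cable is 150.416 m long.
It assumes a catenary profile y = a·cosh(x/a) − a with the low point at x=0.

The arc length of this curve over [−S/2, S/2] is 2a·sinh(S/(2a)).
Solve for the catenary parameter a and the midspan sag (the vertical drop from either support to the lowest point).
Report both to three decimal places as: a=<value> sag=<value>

a=67.920 sag=33.418

seed: a₀ = √(S³/(24(L−S))) = √(129.761³/(24·20.655)) = 66.389295
iter 1: u=0.977274  f(a)=+1.009e+00  f'(a)=-6.837e-01  a ← 66.389295 − (+1.009e+00/-6.837e-01) = 67.865127
iter 2: u=0.956021  f(a)=+3.463e-02  f'(a)=-6.375e-01  a ← 67.865127 − (+3.463e-02/-6.375e-01) = 67.919444
iter 3: u=0.955257  f(a)=+4.399e-05  f'(a)=-6.359e-01  a ← 67.919444 − (+4.399e-05/-6.359e-01) = 67.919514
iter 4: u=0.955256  f(a)=+7.120e-11  f'(a)=-6.359e-01  a ← 67.919514 − (+7.120e-11/-6.359e-01) = 67.919514
iter 5: u=0.955256  f(a)=+2.842e-14  f'(a)=-6.359e-01  a ← 67.919514 − (+2.842e-14/-6.359e-01) = 67.919514
converged: |Δa| < 1e-12 after 5 iterations
sag = a·(cosh(S/(2a)) − 1) = 67.919514·(cosh(0.955256) − 1) = 33.418059
T_max/T_min = cosh(S/(2a)) = 1.492024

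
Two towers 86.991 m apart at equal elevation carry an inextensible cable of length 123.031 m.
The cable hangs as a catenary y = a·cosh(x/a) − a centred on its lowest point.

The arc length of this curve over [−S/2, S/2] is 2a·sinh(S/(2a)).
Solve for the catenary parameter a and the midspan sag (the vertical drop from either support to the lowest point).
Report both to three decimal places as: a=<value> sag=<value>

a=29.161 sag=38.916

seed: a₀ = √(S³/(24(L−S))) = √(86.991³/(24·36.040)) = 27.587572
iter 1: u=1.576634  f(a)=+4.754e+00  f'(a)=-3.323e+00  a ← 27.587572 − (+4.754e+00/-3.323e+00) = 29.018315
iter 2: u=1.498898  f(a)=+3.949e-01  f'(a)=-2.792e+00  a ← 29.018315 − (+3.949e-01/-2.792e+00) = 29.159757
iter 3: u=1.491628  f(a)=+3.269e-03  f'(a)=-2.746e+00  a ← 29.159757 − (+3.269e-03/-2.746e+00) = 29.160947
iter 4: u=1.491567  f(a)=+2.282e-07  f'(a)=-2.745e+00  a ← 29.160947 − (+2.282e-07/-2.745e+00) = 29.160948
iter 5: u=1.491567  f(a)=+2.842e-14  f'(a)=-2.745e+00  a ← 29.160948 − (+2.842e-14/-2.745e+00) = 29.160948
converged: |Δa| < 1e-12 after 5 iterations
sag = a·(cosh(S/(2a)) − 1) = 29.160948·(cosh(1.491567) − 1) = 38.916344
T_max/T_min = cosh(S/(2a)) = 2.334536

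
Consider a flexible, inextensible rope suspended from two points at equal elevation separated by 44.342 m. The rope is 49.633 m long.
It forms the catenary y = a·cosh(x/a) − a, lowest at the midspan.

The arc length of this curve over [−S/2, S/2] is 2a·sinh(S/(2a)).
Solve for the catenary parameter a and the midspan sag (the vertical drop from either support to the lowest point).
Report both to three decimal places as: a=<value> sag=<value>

seed: a₀ = √(S³/(24(L−S))) = √(44.342³/(24·5.291)) = 26.202843
iter 1: u=0.846130  f(a)=+1.927e-01  f'(a)=-4.335e-01  a ← 26.202843 − (+1.927e-01/-4.335e-01) = 26.647264
iter 2: u=0.832018  f(a)=+5.011e-03  f'(a)=-4.112e-01  a ← 26.647264 − (+5.011e-03/-4.112e-01) = 26.659449
iter 3: u=0.831638  f(a)=+3.590e-06  f'(a)=-4.106e-01  a ← 26.659449 − (+3.590e-06/-4.106e-01) = 26.659458
iter 4: u=0.831637  f(a)=+1.847e-12  f'(a)=-4.106e-01  a ← 26.659458 − (+1.847e-12/-4.106e-01) = 26.659458
converged: |Δa| < 1e-12 after 4 iterations
sag = a·(cosh(S/(2a)) − 1) = 26.659458·(cosh(0.831637) − 1) = 9.762862
T_max/T_min = cosh(S/(2a)) = 1.366206

a=26.659 sag=9.763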